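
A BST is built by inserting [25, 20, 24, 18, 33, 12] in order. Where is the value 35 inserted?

Starting tree (level order): [25, 20, 33, 18, 24, None, None, 12]
Insertion path: 25 -> 33
Result: insert 35 as right child of 33
Final tree (level order): [25, 20, 33, 18, 24, None, 35, 12]


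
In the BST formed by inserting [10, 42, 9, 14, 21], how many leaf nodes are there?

Tree built from: [10, 42, 9, 14, 21]
Tree (level-order array): [10, 9, 42, None, None, 14, None, None, 21]
Rule: A leaf has 0 children.
Per-node child counts:
  node 10: 2 child(ren)
  node 9: 0 child(ren)
  node 42: 1 child(ren)
  node 14: 1 child(ren)
  node 21: 0 child(ren)
Matching nodes: [9, 21]
Count of leaf nodes: 2


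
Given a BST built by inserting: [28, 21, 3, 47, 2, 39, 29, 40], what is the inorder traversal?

Tree insertion order: [28, 21, 3, 47, 2, 39, 29, 40]
Tree (level-order array): [28, 21, 47, 3, None, 39, None, 2, None, 29, 40]
Inorder traversal: [2, 3, 21, 28, 29, 39, 40, 47]


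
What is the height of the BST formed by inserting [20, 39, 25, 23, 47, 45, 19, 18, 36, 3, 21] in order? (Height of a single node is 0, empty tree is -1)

Insertion order: [20, 39, 25, 23, 47, 45, 19, 18, 36, 3, 21]
Tree (level-order array): [20, 19, 39, 18, None, 25, 47, 3, None, 23, 36, 45, None, None, None, 21]
Compute height bottom-up (empty subtree = -1):
  height(3) = 1 + max(-1, -1) = 0
  height(18) = 1 + max(0, -1) = 1
  height(19) = 1 + max(1, -1) = 2
  height(21) = 1 + max(-1, -1) = 0
  height(23) = 1 + max(0, -1) = 1
  height(36) = 1 + max(-1, -1) = 0
  height(25) = 1 + max(1, 0) = 2
  height(45) = 1 + max(-1, -1) = 0
  height(47) = 1 + max(0, -1) = 1
  height(39) = 1 + max(2, 1) = 3
  height(20) = 1 + max(2, 3) = 4
Height = 4


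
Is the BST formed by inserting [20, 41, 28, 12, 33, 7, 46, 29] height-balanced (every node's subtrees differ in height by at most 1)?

Tree (level-order array): [20, 12, 41, 7, None, 28, 46, None, None, None, 33, None, None, 29]
Definition: a tree is height-balanced if, at every node, |h(left) - h(right)| <= 1 (empty subtree has height -1).
Bottom-up per-node check:
  node 7: h_left=-1, h_right=-1, diff=0 [OK], height=0
  node 12: h_left=0, h_right=-1, diff=1 [OK], height=1
  node 29: h_left=-1, h_right=-1, diff=0 [OK], height=0
  node 33: h_left=0, h_right=-1, diff=1 [OK], height=1
  node 28: h_left=-1, h_right=1, diff=2 [FAIL (|-1-1|=2 > 1)], height=2
  node 46: h_left=-1, h_right=-1, diff=0 [OK], height=0
  node 41: h_left=2, h_right=0, diff=2 [FAIL (|2-0|=2 > 1)], height=3
  node 20: h_left=1, h_right=3, diff=2 [FAIL (|1-3|=2 > 1)], height=4
Node 28 violates the condition: |-1 - 1| = 2 > 1.
Result: Not balanced


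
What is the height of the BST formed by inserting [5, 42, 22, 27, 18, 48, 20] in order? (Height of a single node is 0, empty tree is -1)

Insertion order: [5, 42, 22, 27, 18, 48, 20]
Tree (level-order array): [5, None, 42, 22, 48, 18, 27, None, None, None, 20]
Compute height bottom-up (empty subtree = -1):
  height(20) = 1 + max(-1, -1) = 0
  height(18) = 1 + max(-1, 0) = 1
  height(27) = 1 + max(-1, -1) = 0
  height(22) = 1 + max(1, 0) = 2
  height(48) = 1 + max(-1, -1) = 0
  height(42) = 1 + max(2, 0) = 3
  height(5) = 1 + max(-1, 3) = 4
Height = 4


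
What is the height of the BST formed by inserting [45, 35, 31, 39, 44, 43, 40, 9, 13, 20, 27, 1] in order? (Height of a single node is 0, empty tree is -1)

Insertion order: [45, 35, 31, 39, 44, 43, 40, 9, 13, 20, 27, 1]
Tree (level-order array): [45, 35, None, 31, 39, 9, None, None, 44, 1, 13, 43, None, None, None, None, 20, 40, None, None, 27]
Compute height bottom-up (empty subtree = -1):
  height(1) = 1 + max(-1, -1) = 0
  height(27) = 1 + max(-1, -1) = 0
  height(20) = 1 + max(-1, 0) = 1
  height(13) = 1 + max(-1, 1) = 2
  height(9) = 1 + max(0, 2) = 3
  height(31) = 1 + max(3, -1) = 4
  height(40) = 1 + max(-1, -1) = 0
  height(43) = 1 + max(0, -1) = 1
  height(44) = 1 + max(1, -1) = 2
  height(39) = 1 + max(-1, 2) = 3
  height(35) = 1 + max(4, 3) = 5
  height(45) = 1 + max(5, -1) = 6
Height = 6


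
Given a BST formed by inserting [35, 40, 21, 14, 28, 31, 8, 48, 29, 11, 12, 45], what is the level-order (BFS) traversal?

Tree insertion order: [35, 40, 21, 14, 28, 31, 8, 48, 29, 11, 12, 45]
Tree (level-order array): [35, 21, 40, 14, 28, None, 48, 8, None, None, 31, 45, None, None, 11, 29, None, None, None, None, 12]
BFS from the root, enqueuing left then right child of each popped node:
  queue [35] -> pop 35, enqueue [21, 40], visited so far: [35]
  queue [21, 40] -> pop 21, enqueue [14, 28], visited so far: [35, 21]
  queue [40, 14, 28] -> pop 40, enqueue [48], visited so far: [35, 21, 40]
  queue [14, 28, 48] -> pop 14, enqueue [8], visited so far: [35, 21, 40, 14]
  queue [28, 48, 8] -> pop 28, enqueue [31], visited so far: [35, 21, 40, 14, 28]
  queue [48, 8, 31] -> pop 48, enqueue [45], visited so far: [35, 21, 40, 14, 28, 48]
  queue [8, 31, 45] -> pop 8, enqueue [11], visited so far: [35, 21, 40, 14, 28, 48, 8]
  queue [31, 45, 11] -> pop 31, enqueue [29], visited so far: [35, 21, 40, 14, 28, 48, 8, 31]
  queue [45, 11, 29] -> pop 45, enqueue [none], visited so far: [35, 21, 40, 14, 28, 48, 8, 31, 45]
  queue [11, 29] -> pop 11, enqueue [12], visited so far: [35, 21, 40, 14, 28, 48, 8, 31, 45, 11]
  queue [29, 12] -> pop 29, enqueue [none], visited so far: [35, 21, 40, 14, 28, 48, 8, 31, 45, 11, 29]
  queue [12] -> pop 12, enqueue [none], visited so far: [35, 21, 40, 14, 28, 48, 8, 31, 45, 11, 29, 12]
Result: [35, 21, 40, 14, 28, 48, 8, 31, 45, 11, 29, 12]


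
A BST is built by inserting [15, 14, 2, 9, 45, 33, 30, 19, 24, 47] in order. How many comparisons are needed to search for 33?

Search path for 33: 15 -> 45 -> 33
Found: True
Comparisons: 3


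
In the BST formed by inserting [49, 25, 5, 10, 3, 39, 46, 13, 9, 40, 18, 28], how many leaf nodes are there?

Tree built from: [49, 25, 5, 10, 3, 39, 46, 13, 9, 40, 18, 28]
Tree (level-order array): [49, 25, None, 5, 39, 3, 10, 28, 46, None, None, 9, 13, None, None, 40, None, None, None, None, 18]
Rule: A leaf has 0 children.
Per-node child counts:
  node 49: 1 child(ren)
  node 25: 2 child(ren)
  node 5: 2 child(ren)
  node 3: 0 child(ren)
  node 10: 2 child(ren)
  node 9: 0 child(ren)
  node 13: 1 child(ren)
  node 18: 0 child(ren)
  node 39: 2 child(ren)
  node 28: 0 child(ren)
  node 46: 1 child(ren)
  node 40: 0 child(ren)
Matching nodes: [3, 9, 18, 28, 40]
Count of leaf nodes: 5


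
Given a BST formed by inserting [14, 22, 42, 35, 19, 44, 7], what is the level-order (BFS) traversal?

Tree insertion order: [14, 22, 42, 35, 19, 44, 7]
Tree (level-order array): [14, 7, 22, None, None, 19, 42, None, None, 35, 44]
BFS from the root, enqueuing left then right child of each popped node:
  queue [14] -> pop 14, enqueue [7, 22], visited so far: [14]
  queue [7, 22] -> pop 7, enqueue [none], visited so far: [14, 7]
  queue [22] -> pop 22, enqueue [19, 42], visited so far: [14, 7, 22]
  queue [19, 42] -> pop 19, enqueue [none], visited so far: [14, 7, 22, 19]
  queue [42] -> pop 42, enqueue [35, 44], visited so far: [14, 7, 22, 19, 42]
  queue [35, 44] -> pop 35, enqueue [none], visited so far: [14, 7, 22, 19, 42, 35]
  queue [44] -> pop 44, enqueue [none], visited so far: [14, 7, 22, 19, 42, 35, 44]
Result: [14, 7, 22, 19, 42, 35, 44]


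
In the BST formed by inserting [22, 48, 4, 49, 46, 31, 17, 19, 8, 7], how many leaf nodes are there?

Tree built from: [22, 48, 4, 49, 46, 31, 17, 19, 8, 7]
Tree (level-order array): [22, 4, 48, None, 17, 46, 49, 8, 19, 31, None, None, None, 7]
Rule: A leaf has 0 children.
Per-node child counts:
  node 22: 2 child(ren)
  node 4: 1 child(ren)
  node 17: 2 child(ren)
  node 8: 1 child(ren)
  node 7: 0 child(ren)
  node 19: 0 child(ren)
  node 48: 2 child(ren)
  node 46: 1 child(ren)
  node 31: 0 child(ren)
  node 49: 0 child(ren)
Matching nodes: [7, 19, 31, 49]
Count of leaf nodes: 4


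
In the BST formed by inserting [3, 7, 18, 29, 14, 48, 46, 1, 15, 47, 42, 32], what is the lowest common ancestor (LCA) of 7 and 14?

Tree insertion order: [3, 7, 18, 29, 14, 48, 46, 1, 15, 47, 42, 32]
Tree (level-order array): [3, 1, 7, None, None, None, 18, 14, 29, None, 15, None, 48, None, None, 46, None, 42, 47, 32]
In a BST, the LCA of p=7, q=14 is the first node v on the
root-to-leaf path with p <= v <= q (go left if both < v, right if both > v).
Walk from root:
  at 3: both 7 and 14 > 3, go right
  at 7: 7 <= 7 <= 14, this is the LCA
LCA = 7


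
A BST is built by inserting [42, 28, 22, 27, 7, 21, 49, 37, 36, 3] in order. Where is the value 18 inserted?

Starting tree (level order): [42, 28, 49, 22, 37, None, None, 7, 27, 36, None, 3, 21]
Insertion path: 42 -> 28 -> 22 -> 7 -> 21
Result: insert 18 as left child of 21
Final tree (level order): [42, 28, 49, 22, 37, None, None, 7, 27, 36, None, 3, 21, None, None, None, None, None, None, 18]


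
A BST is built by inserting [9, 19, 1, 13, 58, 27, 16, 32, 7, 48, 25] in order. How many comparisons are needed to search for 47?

Search path for 47: 9 -> 19 -> 58 -> 27 -> 32 -> 48
Found: False
Comparisons: 6


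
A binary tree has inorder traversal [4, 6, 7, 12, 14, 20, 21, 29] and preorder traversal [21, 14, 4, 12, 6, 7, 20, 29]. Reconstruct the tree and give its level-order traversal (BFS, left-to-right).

Inorder:  [4, 6, 7, 12, 14, 20, 21, 29]
Preorder: [21, 14, 4, 12, 6, 7, 20, 29]
Algorithm: preorder visits root first, so consume preorder in order;
for each root, split the current inorder slice at that value into
left-subtree inorder and right-subtree inorder, then recurse.
Recursive splits:
  root=21; inorder splits into left=[4, 6, 7, 12, 14, 20], right=[29]
  root=14; inorder splits into left=[4, 6, 7, 12], right=[20]
  root=4; inorder splits into left=[], right=[6, 7, 12]
  root=12; inorder splits into left=[6, 7], right=[]
  root=6; inorder splits into left=[], right=[7]
  root=7; inorder splits into left=[], right=[]
  root=20; inorder splits into left=[], right=[]
  root=29; inorder splits into left=[], right=[]
Reconstructed level-order: [21, 14, 29, 4, 20, 12, 6, 7]


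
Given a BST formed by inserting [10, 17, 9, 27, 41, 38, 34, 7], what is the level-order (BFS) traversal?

Tree insertion order: [10, 17, 9, 27, 41, 38, 34, 7]
Tree (level-order array): [10, 9, 17, 7, None, None, 27, None, None, None, 41, 38, None, 34]
BFS from the root, enqueuing left then right child of each popped node:
  queue [10] -> pop 10, enqueue [9, 17], visited so far: [10]
  queue [9, 17] -> pop 9, enqueue [7], visited so far: [10, 9]
  queue [17, 7] -> pop 17, enqueue [27], visited so far: [10, 9, 17]
  queue [7, 27] -> pop 7, enqueue [none], visited so far: [10, 9, 17, 7]
  queue [27] -> pop 27, enqueue [41], visited so far: [10, 9, 17, 7, 27]
  queue [41] -> pop 41, enqueue [38], visited so far: [10, 9, 17, 7, 27, 41]
  queue [38] -> pop 38, enqueue [34], visited so far: [10, 9, 17, 7, 27, 41, 38]
  queue [34] -> pop 34, enqueue [none], visited so far: [10, 9, 17, 7, 27, 41, 38, 34]
Result: [10, 9, 17, 7, 27, 41, 38, 34]


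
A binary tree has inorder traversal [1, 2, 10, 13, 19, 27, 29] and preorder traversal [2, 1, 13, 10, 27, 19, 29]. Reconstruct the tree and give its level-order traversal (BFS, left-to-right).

Inorder:  [1, 2, 10, 13, 19, 27, 29]
Preorder: [2, 1, 13, 10, 27, 19, 29]
Algorithm: preorder visits root first, so consume preorder in order;
for each root, split the current inorder slice at that value into
left-subtree inorder and right-subtree inorder, then recurse.
Recursive splits:
  root=2; inorder splits into left=[1], right=[10, 13, 19, 27, 29]
  root=1; inorder splits into left=[], right=[]
  root=13; inorder splits into left=[10], right=[19, 27, 29]
  root=10; inorder splits into left=[], right=[]
  root=27; inorder splits into left=[19], right=[29]
  root=19; inorder splits into left=[], right=[]
  root=29; inorder splits into left=[], right=[]
Reconstructed level-order: [2, 1, 13, 10, 27, 19, 29]


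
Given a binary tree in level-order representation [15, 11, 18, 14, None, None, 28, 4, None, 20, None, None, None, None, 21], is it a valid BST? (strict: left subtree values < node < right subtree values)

Level-order array: [15, 11, 18, 14, None, None, 28, 4, None, 20, None, None, None, None, 21]
Validate using subtree bounds (lo, hi): at each node, require lo < value < hi,
then recurse left with hi=value and right with lo=value.
Preorder trace (stopping at first violation):
  at node 15 with bounds (-inf, +inf): OK
  at node 11 with bounds (-inf, 15): OK
  at node 14 with bounds (-inf, 11): VIOLATION
Node 14 violates its bound: not (-inf < 14 < 11).
Result: Not a valid BST


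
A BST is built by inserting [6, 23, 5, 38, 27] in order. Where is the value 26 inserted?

Starting tree (level order): [6, 5, 23, None, None, None, 38, 27]
Insertion path: 6 -> 23 -> 38 -> 27
Result: insert 26 as left child of 27
Final tree (level order): [6, 5, 23, None, None, None, 38, 27, None, 26]


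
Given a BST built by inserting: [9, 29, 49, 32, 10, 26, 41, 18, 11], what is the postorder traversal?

Tree insertion order: [9, 29, 49, 32, 10, 26, 41, 18, 11]
Tree (level-order array): [9, None, 29, 10, 49, None, 26, 32, None, 18, None, None, 41, 11]
Postorder traversal: [11, 18, 26, 10, 41, 32, 49, 29, 9]


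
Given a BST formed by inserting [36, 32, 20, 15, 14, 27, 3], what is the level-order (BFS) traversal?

Tree insertion order: [36, 32, 20, 15, 14, 27, 3]
Tree (level-order array): [36, 32, None, 20, None, 15, 27, 14, None, None, None, 3]
BFS from the root, enqueuing left then right child of each popped node:
  queue [36] -> pop 36, enqueue [32], visited so far: [36]
  queue [32] -> pop 32, enqueue [20], visited so far: [36, 32]
  queue [20] -> pop 20, enqueue [15, 27], visited so far: [36, 32, 20]
  queue [15, 27] -> pop 15, enqueue [14], visited so far: [36, 32, 20, 15]
  queue [27, 14] -> pop 27, enqueue [none], visited so far: [36, 32, 20, 15, 27]
  queue [14] -> pop 14, enqueue [3], visited so far: [36, 32, 20, 15, 27, 14]
  queue [3] -> pop 3, enqueue [none], visited so far: [36, 32, 20, 15, 27, 14, 3]
Result: [36, 32, 20, 15, 27, 14, 3]


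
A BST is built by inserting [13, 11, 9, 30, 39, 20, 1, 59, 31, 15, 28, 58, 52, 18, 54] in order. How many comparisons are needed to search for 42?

Search path for 42: 13 -> 30 -> 39 -> 59 -> 58 -> 52
Found: False
Comparisons: 6


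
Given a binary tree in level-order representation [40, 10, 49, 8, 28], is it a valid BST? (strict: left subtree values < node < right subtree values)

Level-order array: [40, 10, 49, 8, 28]
Validate using subtree bounds (lo, hi): at each node, require lo < value < hi,
then recurse left with hi=value and right with lo=value.
Preorder trace (stopping at first violation):
  at node 40 with bounds (-inf, +inf): OK
  at node 10 with bounds (-inf, 40): OK
  at node 8 with bounds (-inf, 10): OK
  at node 28 with bounds (10, 40): OK
  at node 49 with bounds (40, +inf): OK
No violation found at any node.
Result: Valid BST


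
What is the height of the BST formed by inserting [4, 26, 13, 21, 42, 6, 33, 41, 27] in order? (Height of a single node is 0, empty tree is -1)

Insertion order: [4, 26, 13, 21, 42, 6, 33, 41, 27]
Tree (level-order array): [4, None, 26, 13, 42, 6, 21, 33, None, None, None, None, None, 27, 41]
Compute height bottom-up (empty subtree = -1):
  height(6) = 1 + max(-1, -1) = 0
  height(21) = 1 + max(-1, -1) = 0
  height(13) = 1 + max(0, 0) = 1
  height(27) = 1 + max(-1, -1) = 0
  height(41) = 1 + max(-1, -1) = 0
  height(33) = 1 + max(0, 0) = 1
  height(42) = 1 + max(1, -1) = 2
  height(26) = 1 + max(1, 2) = 3
  height(4) = 1 + max(-1, 3) = 4
Height = 4


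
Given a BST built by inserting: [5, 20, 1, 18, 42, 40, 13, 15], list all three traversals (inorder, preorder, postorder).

Tree insertion order: [5, 20, 1, 18, 42, 40, 13, 15]
Tree (level-order array): [5, 1, 20, None, None, 18, 42, 13, None, 40, None, None, 15]
Inorder (L, root, R): [1, 5, 13, 15, 18, 20, 40, 42]
Preorder (root, L, R): [5, 1, 20, 18, 13, 15, 42, 40]
Postorder (L, R, root): [1, 15, 13, 18, 40, 42, 20, 5]


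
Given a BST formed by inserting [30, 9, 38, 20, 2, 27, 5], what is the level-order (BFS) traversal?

Tree insertion order: [30, 9, 38, 20, 2, 27, 5]
Tree (level-order array): [30, 9, 38, 2, 20, None, None, None, 5, None, 27]
BFS from the root, enqueuing left then right child of each popped node:
  queue [30] -> pop 30, enqueue [9, 38], visited so far: [30]
  queue [9, 38] -> pop 9, enqueue [2, 20], visited so far: [30, 9]
  queue [38, 2, 20] -> pop 38, enqueue [none], visited so far: [30, 9, 38]
  queue [2, 20] -> pop 2, enqueue [5], visited so far: [30, 9, 38, 2]
  queue [20, 5] -> pop 20, enqueue [27], visited so far: [30, 9, 38, 2, 20]
  queue [5, 27] -> pop 5, enqueue [none], visited so far: [30, 9, 38, 2, 20, 5]
  queue [27] -> pop 27, enqueue [none], visited so far: [30, 9, 38, 2, 20, 5, 27]
Result: [30, 9, 38, 2, 20, 5, 27]


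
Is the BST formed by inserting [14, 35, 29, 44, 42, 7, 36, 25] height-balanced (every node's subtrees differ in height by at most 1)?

Tree (level-order array): [14, 7, 35, None, None, 29, 44, 25, None, 42, None, None, None, 36]
Definition: a tree is height-balanced if, at every node, |h(left) - h(right)| <= 1 (empty subtree has height -1).
Bottom-up per-node check:
  node 7: h_left=-1, h_right=-1, diff=0 [OK], height=0
  node 25: h_left=-1, h_right=-1, diff=0 [OK], height=0
  node 29: h_left=0, h_right=-1, diff=1 [OK], height=1
  node 36: h_left=-1, h_right=-1, diff=0 [OK], height=0
  node 42: h_left=0, h_right=-1, diff=1 [OK], height=1
  node 44: h_left=1, h_right=-1, diff=2 [FAIL (|1--1|=2 > 1)], height=2
  node 35: h_left=1, h_right=2, diff=1 [OK], height=3
  node 14: h_left=0, h_right=3, diff=3 [FAIL (|0-3|=3 > 1)], height=4
Node 44 violates the condition: |1 - -1| = 2 > 1.
Result: Not balanced


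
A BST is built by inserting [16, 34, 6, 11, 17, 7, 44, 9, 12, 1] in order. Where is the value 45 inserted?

Starting tree (level order): [16, 6, 34, 1, 11, 17, 44, None, None, 7, 12, None, None, None, None, None, 9]
Insertion path: 16 -> 34 -> 44
Result: insert 45 as right child of 44
Final tree (level order): [16, 6, 34, 1, 11, 17, 44, None, None, 7, 12, None, None, None, 45, None, 9]


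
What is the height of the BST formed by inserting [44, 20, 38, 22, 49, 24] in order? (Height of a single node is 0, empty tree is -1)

Insertion order: [44, 20, 38, 22, 49, 24]
Tree (level-order array): [44, 20, 49, None, 38, None, None, 22, None, None, 24]
Compute height bottom-up (empty subtree = -1):
  height(24) = 1 + max(-1, -1) = 0
  height(22) = 1 + max(-1, 0) = 1
  height(38) = 1 + max(1, -1) = 2
  height(20) = 1 + max(-1, 2) = 3
  height(49) = 1 + max(-1, -1) = 0
  height(44) = 1 + max(3, 0) = 4
Height = 4


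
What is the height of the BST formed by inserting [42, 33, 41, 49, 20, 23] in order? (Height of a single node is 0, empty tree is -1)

Insertion order: [42, 33, 41, 49, 20, 23]
Tree (level-order array): [42, 33, 49, 20, 41, None, None, None, 23]
Compute height bottom-up (empty subtree = -1):
  height(23) = 1 + max(-1, -1) = 0
  height(20) = 1 + max(-1, 0) = 1
  height(41) = 1 + max(-1, -1) = 0
  height(33) = 1 + max(1, 0) = 2
  height(49) = 1 + max(-1, -1) = 0
  height(42) = 1 + max(2, 0) = 3
Height = 3


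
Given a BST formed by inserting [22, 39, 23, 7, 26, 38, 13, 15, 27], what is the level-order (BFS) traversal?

Tree insertion order: [22, 39, 23, 7, 26, 38, 13, 15, 27]
Tree (level-order array): [22, 7, 39, None, 13, 23, None, None, 15, None, 26, None, None, None, 38, 27]
BFS from the root, enqueuing left then right child of each popped node:
  queue [22] -> pop 22, enqueue [7, 39], visited so far: [22]
  queue [7, 39] -> pop 7, enqueue [13], visited so far: [22, 7]
  queue [39, 13] -> pop 39, enqueue [23], visited so far: [22, 7, 39]
  queue [13, 23] -> pop 13, enqueue [15], visited so far: [22, 7, 39, 13]
  queue [23, 15] -> pop 23, enqueue [26], visited so far: [22, 7, 39, 13, 23]
  queue [15, 26] -> pop 15, enqueue [none], visited so far: [22, 7, 39, 13, 23, 15]
  queue [26] -> pop 26, enqueue [38], visited so far: [22, 7, 39, 13, 23, 15, 26]
  queue [38] -> pop 38, enqueue [27], visited so far: [22, 7, 39, 13, 23, 15, 26, 38]
  queue [27] -> pop 27, enqueue [none], visited so far: [22, 7, 39, 13, 23, 15, 26, 38, 27]
Result: [22, 7, 39, 13, 23, 15, 26, 38, 27]


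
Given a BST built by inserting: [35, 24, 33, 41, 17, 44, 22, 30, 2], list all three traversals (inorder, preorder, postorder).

Tree insertion order: [35, 24, 33, 41, 17, 44, 22, 30, 2]
Tree (level-order array): [35, 24, 41, 17, 33, None, 44, 2, 22, 30]
Inorder (L, root, R): [2, 17, 22, 24, 30, 33, 35, 41, 44]
Preorder (root, L, R): [35, 24, 17, 2, 22, 33, 30, 41, 44]
Postorder (L, R, root): [2, 22, 17, 30, 33, 24, 44, 41, 35]


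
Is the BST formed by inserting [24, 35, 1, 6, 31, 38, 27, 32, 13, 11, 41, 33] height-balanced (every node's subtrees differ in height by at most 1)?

Tree (level-order array): [24, 1, 35, None, 6, 31, 38, None, 13, 27, 32, None, 41, 11, None, None, None, None, 33]
Definition: a tree is height-balanced if, at every node, |h(left) - h(right)| <= 1 (empty subtree has height -1).
Bottom-up per-node check:
  node 11: h_left=-1, h_right=-1, diff=0 [OK], height=0
  node 13: h_left=0, h_right=-1, diff=1 [OK], height=1
  node 6: h_left=-1, h_right=1, diff=2 [FAIL (|-1-1|=2 > 1)], height=2
  node 1: h_left=-1, h_right=2, diff=3 [FAIL (|-1-2|=3 > 1)], height=3
  node 27: h_left=-1, h_right=-1, diff=0 [OK], height=0
  node 33: h_left=-1, h_right=-1, diff=0 [OK], height=0
  node 32: h_left=-1, h_right=0, diff=1 [OK], height=1
  node 31: h_left=0, h_right=1, diff=1 [OK], height=2
  node 41: h_left=-1, h_right=-1, diff=0 [OK], height=0
  node 38: h_left=-1, h_right=0, diff=1 [OK], height=1
  node 35: h_left=2, h_right=1, diff=1 [OK], height=3
  node 24: h_left=3, h_right=3, diff=0 [OK], height=4
Node 6 violates the condition: |-1 - 1| = 2 > 1.
Result: Not balanced


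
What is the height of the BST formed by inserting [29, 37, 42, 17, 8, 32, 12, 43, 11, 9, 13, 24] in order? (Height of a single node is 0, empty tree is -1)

Insertion order: [29, 37, 42, 17, 8, 32, 12, 43, 11, 9, 13, 24]
Tree (level-order array): [29, 17, 37, 8, 24, 32, 42, None, 12, None, None, None, None, None, 43, 11, 13, None, None, 9]
Compute height bottom-up (empty subtree = -1):
  height(9) = 1 + max(-1, -1) = 0
  height(11) = 1 + max(0, -1) = 1
  height(13) = 1 + max(-1, -1) = 0
  height(12) = 1 + max(1, 0) = 2
  height(8) = 1 + max(-1, 2) = 3
  height(24) = 1 + max(-1, -1) = 0
  height(17) = 1 + max(3, 0) = 4
  height(32) = 1 + max(-1, -1) = 0
  height(43) = 1 + max(-1, -1) = 0
  height(42) = 1 + max(-1, 0) = 1
  height(37) = 1 + max(0, 1) = 2
  height(29) = 1 + max(4, 2) = 5
Height = 5


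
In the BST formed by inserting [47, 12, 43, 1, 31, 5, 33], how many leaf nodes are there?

Tree built from: [47, 12, 43, 1, 31, 5, 33]
Tree (level-order array): [47, 12, None, 1, 43, None, 5, 31, None, None, None, None, 33]
Rule: A leaf has 0 children.
Per-node child counts:
  node 47: 1 child(ren)
  node 12: 2 child(ren)
  node 1: 1 child(ren)
  node 5: 0 child(ren)
  node 43: 1 child(ren)
  node 31: 1 child(ren)
  node 33: 0 child(ren)
Matching nodes: [5, 33]
Count of leaf nodes: 2


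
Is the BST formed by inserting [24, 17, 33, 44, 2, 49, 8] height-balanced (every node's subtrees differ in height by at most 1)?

Tree (level-order array): [24, 17, 33, 2, None, None, 44, None, 8, None, 49]
Definition: a tree is height-balanced if, at every node, |h(left) - h(right)| <= 1 (empty subtree has height -1).
Bottom-up per-node check:
  node 8: h_left=-1, h_right=-1, diff=0 [OK], height=0
  node 2: h_left=-1, h_right=0, diff=1 [OK], height=1
  node 17: h_left=1, h_right=-1, diff=2 [FAIL (|1--1|=2 > 1)], height=2
  node 49: h_left=-1, h_right=-1, diff=0 [OK], height=0
  node 44: h_left=-1, h_right=0, diff=1 [OK], height=1
  node 33: h_left=-1, h_right=1, diff=2 [FAIL (|-1-1|=2 > 1)], height=2
  node 24: h_left=2, h_right=2, diff=0 [OK], height=3
Node 17 violates the condition: |1 - -1| = 2 > 1.
Result: Not balanced


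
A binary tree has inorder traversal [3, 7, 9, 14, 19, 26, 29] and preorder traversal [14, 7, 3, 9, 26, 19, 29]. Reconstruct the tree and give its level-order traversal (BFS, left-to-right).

Inorder:  [3, 7, 9, 14, 19, 26, 29]
Preorder: [14, 7, 3, 9, 26, 19, 29]
Algorithm: preorder visits root first, so consume preorder in order;
for each root, split the current inorder slice at that value into
left-subtree inorder and right-subtree inorder, then recurse.
Recursive splits:
  root=14; inorder splits into left=[3, 7, 9], right=[19, 26, 29]
  root=7; inorder splits into left=[3], right=[9]
  root=3; inorder splits into left=[], right=[]
  root=9; inorder splits into left=[], right=[]
  root=26; inorder splits into left=[19], right=[29]
  root=19; inorder splits into left=[], right=[]
  root=29; inorder splits into left=[], right=[]
Reconstructed level-order: [14, 7, 26, 3, 9, 19, 29]


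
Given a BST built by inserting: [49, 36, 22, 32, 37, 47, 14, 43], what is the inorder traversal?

Tree insertion order: [49, 36, 22, 32, 37, 47, 14, 43]
Tree (level-order array): [49, 36, None, 22, 37, 14, 32, None, 47, None, None, None, None, 43]
Inorder traversal: [14, 22, 32, 36, 37, 43, 47, 49]


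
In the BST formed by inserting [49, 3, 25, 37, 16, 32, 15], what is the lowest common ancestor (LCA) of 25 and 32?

Tree insertion order: [49, 3, 25, 37, 16, 32, 15]
Tree (level-order array): [49, 3, None, None, 25, 16, 37, 15, None, 32]
In a BST, the LCA of p=25, q=32 is the first node v on the
root-to-leaf path with p <= v <= q (go left if both < v, right if both > v).
Walk from root:
  at 49: both 25 and 32 < 49, go left
  at 3: both 25 and 32 > 3, go right
  at 25: 25 <= 25 <= 32, this is the LCA
LCA = 25


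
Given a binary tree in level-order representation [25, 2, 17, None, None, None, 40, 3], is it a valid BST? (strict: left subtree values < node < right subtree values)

Level-order array: [25, 2, 17, None, None, None, 40, 3]
Validate using subtree bounds (lo, hi): at each node, require lo < value < hi,
then recurse left with hi=value and right with lo=value.
Preorder trace (stopping at first violation):
  at node 25 with bounds (-inf, +inf): OK
  at node 2 with bounds (-inf, 25): OK
  at node 17 with bounds (25, +inf): VIOLATION
Node 17 violates its bound: not (25 < 17 < +inf).
Result: Not a valid BST


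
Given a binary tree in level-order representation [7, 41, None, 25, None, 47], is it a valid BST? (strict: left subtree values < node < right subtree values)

Level-order array: [7, 41, None, 25, None, 47]
Validate using subtree bounds (lo, hi): at each node, require lo < value < hi,
then recurse left with hi=value and right with lo=value.
Preorder trace (stopping at first violation):
  at node 7 with bounds (-inf, +inf): OK
  at node 41 with bounds (-inf, 7): VIOLATION
Node 41 violates its bound: not (-inf < 41 < 7).
Result: Not a valid BST


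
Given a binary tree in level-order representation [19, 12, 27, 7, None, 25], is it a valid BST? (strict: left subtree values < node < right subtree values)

Level-order array: [19, 12, 27, 7, None, 25]
Validate using subtree bounds (lo, hi): at each node, require lo < value < hi,
then recurse left with hi=value and right with lo=value.
Preorder trace (stopping at first violation):
  at node 19 with bounds (-inf, +inf): OK
  at node 12 with bounds (-inf, 19): OK
  at node 7 with bounds (-inf, 12): OK
  at node 27 with bounds (19, +inf): OK
  at node 25 with bounds (19, 27): OK
No violation found at any node.
Result: Valid BST


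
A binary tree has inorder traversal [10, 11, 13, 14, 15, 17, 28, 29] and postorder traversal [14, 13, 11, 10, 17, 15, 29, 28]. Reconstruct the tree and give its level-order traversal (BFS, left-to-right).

Inorder:   [10, 11, 13, 14, 15, 17, 28, 29]
Postorder: [14, 13, 11, 10, 17, 15, 29, 28]
Algorithm: postorder visits root last, so walk postorder right-to-left;
each value is the root of the current inorder slice — split it at that
value, recurse on the right subtree first, then the left.
Recursive splits:
  root=28; inorder splits into left=[10, 11, 13, 14, 15, 17], right=[29]
  root=29; inorder splits into left=[], right=[]
  root=15; inorder splits into left=[10, 11, 13, 14], right=[17]
  root=17; inorder splits into left=[], right=[]
  root=10; inorder splits into left=[], right=[11, 13, 14]
  root=11; inorder splits into left=[], right=[13, 14]
  root=13; inorder splits into left=[], right=[14]
  root=14; inorder splits into left=[], right=[]
Reconstructed level-order: [28, 15, 29, 10, 17, 11, 13, 14]


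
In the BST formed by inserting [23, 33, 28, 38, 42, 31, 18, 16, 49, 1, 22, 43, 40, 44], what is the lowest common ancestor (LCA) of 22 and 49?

Tree insertion order: [23, 33, 28, 38, 42, 31, 18, 16, 49, 1, 22, 43, 40, 44]
Tree (level-order array): [23, 18, 33, 16, 22, 28, 38, 1, None, None, None, None, 31, None, 42, None, None, None, None, 40, 49, None, None, 43, None, None, 44]
In a BST, the LCA of p=22, q=49 is the first node v on the
root-to-leaf path with p <= v <= q (go left if both < v, right if both > v).
Walk from root:
  at 23: 22 <= 23 <= 49, this is the LCA
LCA = 23


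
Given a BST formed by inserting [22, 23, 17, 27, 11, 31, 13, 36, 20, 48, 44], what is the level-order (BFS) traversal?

Tree insertion order: [22, 23, 17, 27, 11, 31, 13, 36, 20, 48, 44]
Tree (level-order array): [22, 17, 23, 11, 20, None, 27, None, 13, None, None, None, 31, None, None, None, 36, None, 48, 44]
BFS from the root, enqueuing left then right child of each popped node:
  queue [22] -> pop 22, enqueue [17, 23], visited so far: [22]
  queue [17, 23] -> pop 17, enqueue [11, 20], visited so far: [22, 17]
  queue [23, 11, 20] -> pop 23, enqueue [27], visited so far: [22, 17, 23]
  queue [11, 20, 27] -> pop 11, enqueue [13], visited so far: [22, 17, 23, 11]
  queue [20, 27, 13] -> pop 20, enqueue [none], visited so far: [22, 17, 23, 11, 20]
  queue [27, 13] -> pop 27, enqueue [31], visited so far: [22, 17, 23, 11, 20, 27]
  queue [13, 31] -> pop 13, enqueue [none], visited so far: [22, 17, 23, 11, 20, 27, 13]
  queue [31] -> pop 31, enqueue [36], visited so far: [22, 17, 23, 11, 20, 27, 13, 31]
  queue [36] -> pop 36, enqueue [48], visited so far: [22, 17, 23, 11, 20, 27, 13, 31, 36]
  queue [48] -> pop 48, enqueue [44], visited so far: [22, 17, 23, 11, 20, 27, 13, 31, 36, 48]
  queue [44] -> pop 44, enqueue [none], visited so far: [22, 17, 23, 11, 20, 27, 13, 31, 36, 48, 44]
Result: [22, 17, 23, 11, 20, 27, 13, 31, 36, 48, 44]


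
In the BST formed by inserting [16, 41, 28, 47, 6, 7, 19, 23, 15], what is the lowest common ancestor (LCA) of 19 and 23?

Tree insertion order: [16, 41, 28, 47, 6, 7, 19, 23, 15]
Tree (level-order array): [16, 6, 41, None, 7, 28, 47, None, 15, 19, None, None, None, None, None, None, 23]
In a BST, the LCA of p=19, q=23 is the first node v on the
root-to-leaf path with p <= v <= q (go left if both < v, right if both > v).
Walk from root:
  at 16: both 19 and 23 > 16, go right
  at 41: both 19 and 23 < 41, go left
  at 28: both 19 and 23 < 28, go left
  at 19: 19 <= 19 <= 23, this is the LCA
LCA = 19


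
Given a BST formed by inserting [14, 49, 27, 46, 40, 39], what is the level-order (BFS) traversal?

Tree insertion order: [14, 49, 27, 46, 40, 39]
Tree (level-order array): [14, None, 49, 27, None, None, 46, 40, None, 39]
BFS from the root, enqueuing left then right child of each popped node:
  queue [14] -> pop 14, enqueue [49], visited so far: [14]
  queue [49] -> pop 49, enqueue [27], visited so far: [14, 49]
  queue [27] -> pop 27, enqueue [46], visited so far: [14, 49, 27]
  queue [46] -> pop 46, enqueue [40], visited so far: [14, 49, 27, 46]
  queue [40] -> pop 40, enqueue [39], visited so far: [14, 49, 27, 46, 40]
  queue [39] -> pop 39, enqueue [none], visited so far: [14, 49, 27, 46, 40, 39]
Result: [14, 49, 27, 46, 40, 39]


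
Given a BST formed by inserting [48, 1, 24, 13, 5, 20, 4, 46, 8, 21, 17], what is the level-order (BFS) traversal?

Tree insertion order: [48, 1, 24, 13, 5, 20, 4, 46, 8, 21, 17]
Tree (level-order array): [48, 1, None, None, 24, 13, 46, 5, 20, None, None, 4, 8, 17, 21]
BFS from the root, enqueuing left then right child of each popped node:
  queue [48] -> pop 48, enqueue [1], visited so far: [48]
  queue [1] -> pop 1, enqueue [24], visited so far: [48, 1]
  queue [24] -> pop 24, enqueue [13, 46], visited so far: [48, 1, 24]
  queue [13, 46] -> pop 13, enqueue [5, 20], visited so far: [48, 1, 24, 13]
  queue [46, 5, 20] -> pop 46, enqueue [none], visited so far: [48, 1, 24, 13, 46]
  queue [5, 20] -> pop 5, enqueue [4, 8], visited so far: [48, 1, 24, 13, 46, 5]
  queue [20, 4, 8] -> pop 20, enqueue [17, 21], visited so far: [48, 1, 24, 13, 46, 5, 20]
  queue [4, 8, 17, 21] -> pop 4, enqueue [none], visited so far: [48, 1, 24, 13, 46, 5, 20, 4]
  queue [8, 17, 21] -> pop 8, enqueue [none], visited so far: [48, 1, 24, 13, 46, 5, 20, 4, 8]
  queue [17, 21] -> pop 17, enqueue [none], visited so far: [48, 1, 24, 13, 46, 5, 20, 4, 8, 17]
  queue [21] -> pop 21, enqueue [none], visited so far: [48, 1, 24, 13, 46, 5, 20, 4, 8, 17, 21]
Result: [48, 1, 24, 13, 46, 5, 20, 4, 8, 17, 21]


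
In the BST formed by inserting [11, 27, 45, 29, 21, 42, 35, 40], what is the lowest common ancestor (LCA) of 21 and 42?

Tree insertion order: [11, 27, 45, 29, 21, 42, 35, 40]
Tree (level-order array): [11, None, 27, 21, 45, None, None, 29, None, None, 42, 35, None, None, 40]
In a BST, the LCA of p=21, q=42 is the first node v on the
root-to-leaf path with p <= v <= q (go left if both < v, right if both > v).
Walk from root:
  at 11: both 21 and 42 > 11, go right
  at 27: 21 <= 27 <= 42, this is the LCA
LCA = 27


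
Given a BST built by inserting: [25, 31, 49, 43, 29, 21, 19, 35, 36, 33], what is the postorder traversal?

Tree insertion order: [25, 31, 49, 43, 29, 21, 19, 35, 36, 33]
Tree (level-order array): [25, 21, 31, 19, None, 29, 49, None, None, None, None, 43, None, 35, None, 33, 36]
Postorder traversal: [19, 21, 29, 33, 36, 35, 43, 49, 31, 25]


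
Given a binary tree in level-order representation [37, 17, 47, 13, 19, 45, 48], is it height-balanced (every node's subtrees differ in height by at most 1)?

Tree (level-order array): [37, 17, 47, 13, 19, 45, 48]
Definition: a tree is height-balanced if, at every node, |h(left) - h(right)| <= 1 (empty subtree has height -1).
Bottom-up per-node check:
  node 13: h_left=-1, h_right=-1, diff=0 [OK], height=0
  node 19: h_left=-1, h_right=-1, diff=0 [OK], height=0
  node 17: h_left=0, h_right=0, diff=0 [OK], height=1
  node 45: h_left=-1, h_right=-1, diff=0 [OK], height=0
  node 48: h_left=-1, h_right=-1, diff=0 [OK], height=0
  node 47: h_left=0, h_right=0, diff=0 [OK], height=1
  node 37: h_left=1, h_right=1, diff=0 [OK], height=2
All nodes satisfy the balance condition.
Result: Balanced


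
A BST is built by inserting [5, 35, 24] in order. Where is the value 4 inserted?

Starting tree (level order): [5, None, 35, 24]
Insertion path: 5
Result: insert 4 as left child of 5
Final tree (level order): [5, 4, 35, None, None, 24]


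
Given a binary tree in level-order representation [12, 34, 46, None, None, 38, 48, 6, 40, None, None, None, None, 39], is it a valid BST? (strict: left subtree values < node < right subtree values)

Level-order array: [12, 34, 46, None, None, 38, 48, 6, 40, None, None, None, None, 39]
Validate using subtree bounds (lo, hi): at each node, require lo < value < hi,
then recurse left with hi=value and right with lo=value.
Preorder trace (stopping at first violation):
  at node 12 with bounds (-inf, +inf): OK
  at node 34 with bounds (-inf, 12): VIOLATION
Node 34 violates its bound: not (-inf < 34 < 12).
Result: Not a valid BST


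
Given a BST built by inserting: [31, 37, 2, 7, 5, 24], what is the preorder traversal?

Tree insertion order: [31, 37, 2, 7, 5, 24]
Tree (level-order array): [31, 2, 37, None, 7, None, None, 5, 24]
Preorder traversal: [31, 2, 7, 5, 24, 37]


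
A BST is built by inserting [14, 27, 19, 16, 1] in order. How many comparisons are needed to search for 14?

Search path for 14: 14
Found: True
Comparisons: 1


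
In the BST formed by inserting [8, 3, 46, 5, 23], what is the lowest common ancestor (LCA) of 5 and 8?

Tree insertion order: [8, 3, 46, 5, 23]
Tree (level-order array): [8, 3, 46, None, 5, 23]
In a BST, the LCA of p=5, q=8 is the first node v on the
root-to-leaf path with p <= v <= q (go left if both < v, right if both > v).
Walk from root:
  at 8: 5 <= 8 <= 8, this is the LCA
LCA = 8


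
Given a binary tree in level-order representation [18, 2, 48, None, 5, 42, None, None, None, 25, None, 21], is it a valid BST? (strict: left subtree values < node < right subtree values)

Level-order array: [18, 2, 48, None, 5, 42, None, None, None, 25, None, 21]
Validate using subtree bounds (lo, hi): at each node, require lo < value < hi,
then recurse left with hi=value and right with lo=value.
Preorder trace (stopping at first violation):
  at node 18 with bounds (-inf, +inf): OK
  at node 2 with bounds (-inf, 18): OK
  at node 5 with bounds (2, 18): OK
  at node 48 with bounds (18, +inf): OK
  at node 42 with bounds (18, 48): OK
  at node 25 with bounds (18, 42): OK
  at node 21 with bounds (18, 25): OK
No violation found at any node.
Result: Valid BST


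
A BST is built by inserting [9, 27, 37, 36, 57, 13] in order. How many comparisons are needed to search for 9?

Search path for 9: 9
Found: True
Comparisons: 1


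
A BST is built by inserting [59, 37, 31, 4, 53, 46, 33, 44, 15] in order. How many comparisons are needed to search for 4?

Search path for 4: 59 -> 37 -> 31 -> 4
Found: True
Comparisons: 4


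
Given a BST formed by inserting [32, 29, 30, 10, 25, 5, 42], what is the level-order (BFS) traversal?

Tree insertion order: [32, 29, 30, 10, 25, 5, 42]
Tree (level-order array): [32, 29, 42, 10, 30, None, None, 5, 25]
BFS from the root, enqueuing left then right child of each popped node:
  queue [32] -> pop 32, enqueue [29, 42], visited so far: [32]
  queue [29, 42] -> pop 29, enqueue [10, 30], visited so far: [32, 29]
  queue [42, 10, 30] -> pop 42, enqueue [none], visited so far: [32, 29, 42]
  queue [10, 30] -> pop 10, enqueue [5, 25], visited so far: [32, 29, 42, 10]
  queue [30, 5, 25] -> pop 30, enqueue [none], visited so far: [32, 29, 42, 10, 30]
  queue [5, 25] -> pop 5, enqueue [none], visited so far: [32, 29, 42, 10, 30, 5]
  queue [25] -> pop 25, enqueue [none], visited so far: [32, 29, 42, 10, 30, 5, 25]
Result: [32, 29, 42, 10, 30, 5, 25]


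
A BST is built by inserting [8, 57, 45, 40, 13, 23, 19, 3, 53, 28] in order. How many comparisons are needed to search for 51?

Search path for 51: 8 -> 57 -> 45 -> 53
Found: False
Comparisons: 4


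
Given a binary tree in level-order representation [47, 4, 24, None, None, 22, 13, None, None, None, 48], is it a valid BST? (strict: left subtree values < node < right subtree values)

Level-order array: [47, 4, 24, None, None, 22, 13, None, None, None, 48]
Validate using subtree bounds (lo, hi): at each node, require lo < value < hi,
then recurse left with hi=value and right with lo=value.
Preorder trace (stopping at first violation):
  at node 47 with bounds (-inf, +inf): OK
  at node 4 with bounds (-inf, 47): OK
  at node 24 with bounds (47, +inf): VIOLATION
Node 24 violates its bound: not (47 < 24 < +inf).
Result: Not a valid BST


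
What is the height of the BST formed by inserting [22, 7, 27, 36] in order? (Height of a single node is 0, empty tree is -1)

Insertion order: [22, 7, 27, 36]
Tree (level-order array): [22, 7, 27, None, None, None, 36]
Compute height bottom-up (empty subtree = -1):
  height(7) = 1 + max(-1, -1) = 0
  height(36) = 1 + max(-1, -1) = 0
  height(27) = 1 + max(-1, 0) = 1
  height(22) = 1 + max(0, 1) = 2
Height = 2


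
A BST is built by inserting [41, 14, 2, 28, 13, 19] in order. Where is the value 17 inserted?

Starting tree (level order): [41, 14, None, 2, 28, None, 13, 19]
Insertion path: 41 -> 14 -> 28 -> 19
Result: insert 17 as left child of 19
Final tree (level order): [41, 14, None, 2, 28, None, 13, 19, None, None, None, 17]
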